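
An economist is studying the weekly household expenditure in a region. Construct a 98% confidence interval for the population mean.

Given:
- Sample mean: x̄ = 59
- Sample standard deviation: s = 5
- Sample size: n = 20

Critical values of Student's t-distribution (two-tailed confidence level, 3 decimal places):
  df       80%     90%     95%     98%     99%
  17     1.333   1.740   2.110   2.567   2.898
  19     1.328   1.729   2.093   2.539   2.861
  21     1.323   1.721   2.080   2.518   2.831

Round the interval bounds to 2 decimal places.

The population standard deviation σ is unknown (only the sample standard deviation s is given), so use a t-interval with df = n - 1 = 20 - 1 = 19.

For 98% confidence with df = 19, t* = 2.539 (from t-table)

Standard error: SE = s/√n = 5/√20 = 1.118034

Margin of error: E = t* × SE = 2.539 × 1.118034 = 2.8387

T-interval: x̄ ± E = 59 ± 2.8387 = (56.1613, 61.8387)

Rounded to 2 decimal places:

(56.16, 61.84)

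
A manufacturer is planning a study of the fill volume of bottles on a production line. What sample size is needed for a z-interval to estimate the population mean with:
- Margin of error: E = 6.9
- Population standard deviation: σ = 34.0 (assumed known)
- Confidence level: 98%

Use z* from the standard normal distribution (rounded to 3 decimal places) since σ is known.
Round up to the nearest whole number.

Using z* since population σ is known (z-interval formula).

For 98% confidence, z* = 2.326 (from standard normal table)

Sample size formula for z-interval: n = (z*σ/E)²

n = (2.326 × 34.0 / 6.9)²
  = (11.461449)²
  = 131.3648

Round up to the nearest whole number: n = 132

132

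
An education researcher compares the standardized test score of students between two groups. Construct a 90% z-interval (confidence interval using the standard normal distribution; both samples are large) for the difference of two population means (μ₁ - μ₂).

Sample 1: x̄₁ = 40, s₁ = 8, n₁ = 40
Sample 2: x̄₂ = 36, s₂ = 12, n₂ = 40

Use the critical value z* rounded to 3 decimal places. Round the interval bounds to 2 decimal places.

Both samples are large (n₁ = 40 ≥ 30, n₂ = 40 ≥ 30), so a z-interval for the difference of means applies.

Point estimate: x̄₁ - x̄₂ = 40 - 36 = 4

Standard error: SE = √(s₁²/n₁ + s₂²/n₂)
= √(8²/40 + 12²/40)
= √(1.600000 + 3.600000)
= 2.280351

For 90% confidence, z* = 1.645 (from standard normal table)
Margin of error: E = z* × SE = 1.645 × 2.280351 = 3.7512

Z-interval: (x̄₁ - x̄₂) ± E = 4 ± 3.7512 = (0.2488, 7.7512)

Rounded to 2 decimal places:

(0.25, 7.75)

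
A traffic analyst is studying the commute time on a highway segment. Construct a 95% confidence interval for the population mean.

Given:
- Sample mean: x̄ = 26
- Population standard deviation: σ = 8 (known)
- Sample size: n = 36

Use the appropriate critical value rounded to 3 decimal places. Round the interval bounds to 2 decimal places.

The population standard deviation σ is known, so use a z-interval (standard normal critical value).

For 95% confidence, z* = 1.96 (from standard normal table)

Standard error: SE = σ/√n = 8/√36 = 1.333333

Margin of error: E = z* × SE = 1.96 × 1.333333 = 2.6133

Z-interval: x̄ ± E = 26 ± 2.6133 = (23.3867, 28.6133)

Rounded to 2 decimal places:

(23.39, 28.61)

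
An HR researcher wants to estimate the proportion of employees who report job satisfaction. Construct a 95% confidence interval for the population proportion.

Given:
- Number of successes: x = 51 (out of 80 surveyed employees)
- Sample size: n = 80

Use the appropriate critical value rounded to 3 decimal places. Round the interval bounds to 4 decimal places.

Sample proportion: p̂ = 51/80 = 0.637500

Check conditions for normal approximation:
  np̂ = 51 ≥ 10 ✓
  n(1-p̂) = 29 ≥ 10 ✓

The sample is large enough, so use a z-interval (normal approximation) for the proportion.

For 95% confidence, z* = 1.96 (from standard normal table)

Standard error: SE = √(p̂(1-p̂)/n) = √(0.637500×0.362500/80) = 0.05374637

Margin of error: E = z* × SE = 1.96 × 0.05374637 = 0.105343

Z-interval: p̂ ± E = 0.637500 ± 0.105343 = (0.532157, 0.742843)

Rounded to 4 decimal places:

(0.5322, 0.7428)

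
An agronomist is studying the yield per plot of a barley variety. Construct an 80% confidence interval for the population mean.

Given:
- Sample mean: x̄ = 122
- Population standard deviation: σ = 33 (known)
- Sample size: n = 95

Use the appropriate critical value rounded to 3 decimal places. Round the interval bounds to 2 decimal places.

The population standard deviation σ is known, so use a z-interval (standard normal critical value).

For 80% confidence, z* = 1.282 (from standard normal table)

Standard error: SE = σ/√n = 33/√95 = 3.385729

Margin of error: E = z* × SE = 1.282 × 3.385729 = 4.3405

Z-interval: x̄ ± E = 122 ± 4.3405 = (117.6595, 126.3405)

Rounded to 2 decimal places:

(117.66, 126.34)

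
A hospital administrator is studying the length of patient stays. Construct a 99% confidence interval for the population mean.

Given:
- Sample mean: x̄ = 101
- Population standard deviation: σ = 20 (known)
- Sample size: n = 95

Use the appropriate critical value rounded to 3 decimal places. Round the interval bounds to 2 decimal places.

The population standard deviation σ is known, so use a z-interval (standard normal critical value).

For 99% confidence, z* = 2.576 (from standard normal table)

Standard error: SE = σ/√n = 20/√95 = 2.051957

Margin of error: E = z* × SE = 2.576 × 2.051957 = 5.2858

Z-interval: x̄ ± E = 101 ± 5.2858 = (95.7142, 106.2858)

Rounded to 2 decimal places:

(95.71, 106.29)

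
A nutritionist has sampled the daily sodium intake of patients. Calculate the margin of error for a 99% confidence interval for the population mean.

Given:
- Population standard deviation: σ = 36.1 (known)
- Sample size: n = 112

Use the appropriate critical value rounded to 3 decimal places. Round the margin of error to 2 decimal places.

The population standard deviation σ is known, so use the z-interval margin of error formula.

For 99% confidence, z* = 2.576 (from standard normal table)

Margin of error formula for z-interval: E = z* × σ/√n

E = 2.576 × 36.1/√112
  = 2.576 × 3.411129
  = 8.7871

Rounded to 2 decimal places:

8.79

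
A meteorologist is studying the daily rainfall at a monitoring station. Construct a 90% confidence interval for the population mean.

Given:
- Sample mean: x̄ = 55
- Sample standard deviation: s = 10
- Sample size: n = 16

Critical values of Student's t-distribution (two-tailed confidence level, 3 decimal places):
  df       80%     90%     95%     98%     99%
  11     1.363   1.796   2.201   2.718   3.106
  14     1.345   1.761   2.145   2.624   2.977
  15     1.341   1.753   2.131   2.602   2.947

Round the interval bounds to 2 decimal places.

The population standard deviation σ is unknown (only the sample standard deviation s is given), so use a t-interval with df = n - 1 = 16 - 1 = 15.

For 90% confidence with df = 15, t* = 1.753 (from t-table)

Standard error: SE = s/√n = 10/√16 = 2.500000

Margin of error: E = t* × SE = 1.753 × 2.500000 = 4.3825

T-interval: x̄ ± E = 55 ± 4.3825 = (50.6175, 59.3825)

Rounded to 2 decimal places:

(50.62, 59.38)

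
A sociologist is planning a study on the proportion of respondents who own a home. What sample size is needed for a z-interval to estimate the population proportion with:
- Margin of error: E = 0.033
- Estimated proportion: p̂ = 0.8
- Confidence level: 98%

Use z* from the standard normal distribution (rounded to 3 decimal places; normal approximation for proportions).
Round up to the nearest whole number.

Using z* for proportion z-interval (normal approximation).

For 98% confidence, z* = 2.326 (from standard normal table)

Sample size formula for proportion z-interval: n = z*²p̂(1-p̂)/E²

n = 2.326² × 0.8 × 0.2 / 0.033²
  = 5.410276 × 0.16 / 0.001089
  = 794.8982

Round up to the nearest whole number: n = 795

795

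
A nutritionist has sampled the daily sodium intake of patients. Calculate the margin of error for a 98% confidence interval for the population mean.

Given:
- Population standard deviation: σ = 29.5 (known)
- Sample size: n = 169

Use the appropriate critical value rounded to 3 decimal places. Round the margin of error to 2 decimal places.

The population standard deviation σ is known, so use the z-interval margin of error formula.

For 98% confidence, z* = 2.326 (from standard normal table)

Margin of error formula for z-interval: E = z* × σ/√n

E = 2.326 × 29.5/√169
  = 2.326 × 2.269231
  = 5.2782

Rounded to 2 decimal places:

5.28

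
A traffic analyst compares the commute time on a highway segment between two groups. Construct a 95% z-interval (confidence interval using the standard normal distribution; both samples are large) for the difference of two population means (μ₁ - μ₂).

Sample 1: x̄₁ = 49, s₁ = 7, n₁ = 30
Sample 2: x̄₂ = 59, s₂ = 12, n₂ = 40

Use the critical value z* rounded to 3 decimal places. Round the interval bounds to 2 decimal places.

Both samples are large (n₁ = 30 ≥ 30, n₂ = 40 ≥ 30), so a z-interval for the difference of means applies.

Point estimate: x̄₁ - x̄₂ = 49 - 59 = -10

Standard error: SE = √(s₁²/n₁ + s₂²/n₂)
= √(7²/30 + 12²/40)
= √(1.633333 + 3.600000)
= 2.287648

For 95% confidence, z* = 1.96 (from standard normal table)
Margin of error: E = z* × SE = 1.96 × 2.287648 = 4.4838

Z-interval: (x̄₁ - x̄₂) ± E = -10 ± 4.4838 = (-14.4838, -5.5162)

Rounded to 2 decimal places:

(-14.48, -5.52)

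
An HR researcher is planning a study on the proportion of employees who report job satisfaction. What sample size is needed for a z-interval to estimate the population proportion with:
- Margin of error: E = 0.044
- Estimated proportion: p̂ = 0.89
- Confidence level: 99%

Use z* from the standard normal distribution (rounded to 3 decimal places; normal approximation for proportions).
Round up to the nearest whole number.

Using z* for proportion z-interval (normal approximation).

For 99% confidence, z* = 2.576 (from standard normal table)

Sample size formula for proportion z-interval: n = z*²p̂(1-p̂)/E²

n = 2.576² × 0.89 × 0.11 / 0.044²
  = 6.635776 × 0.0979 / 0.001936
  = 335.5591

Round up to the nearest whole number: n = 336

336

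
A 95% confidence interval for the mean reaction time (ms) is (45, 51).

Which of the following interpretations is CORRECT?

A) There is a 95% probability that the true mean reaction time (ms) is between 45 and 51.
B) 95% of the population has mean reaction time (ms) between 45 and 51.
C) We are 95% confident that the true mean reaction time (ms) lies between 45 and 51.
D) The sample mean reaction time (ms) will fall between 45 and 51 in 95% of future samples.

A confidence interval represents our confidence in the procedure, not a probability statement about the parameter.

Key concept: If we repeated this sampling process many times and computed a 95% CI each time, about 95% of those intervals would contain the true population parameter.

For this specific interval (45, 51):
- Midpoint (point estimate): 48
- Margin of error: 3

The correct interpretation is the one stating confidence that the true parameter lies in the interval — option C.

C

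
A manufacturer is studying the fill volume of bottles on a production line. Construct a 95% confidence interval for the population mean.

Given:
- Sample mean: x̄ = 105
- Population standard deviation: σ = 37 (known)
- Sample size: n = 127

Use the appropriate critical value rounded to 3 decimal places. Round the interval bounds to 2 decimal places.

The population standard deviation σ is known, so use a z-interval (standard normal critical value).

For 95% confidence, z* = 1.96 (from standard normal table)

Standard error: SE = σ/√n = 37/√127 = 3.283219

Margin of error: E = z* × SE = 1.96 × 3.283219 = 6.4351

Z-interval: x̄ ± E = 105 ± 6.4351 = (98.5649, 111.4351)

Rounded to 2 decimal places:

(98.56, 111.44)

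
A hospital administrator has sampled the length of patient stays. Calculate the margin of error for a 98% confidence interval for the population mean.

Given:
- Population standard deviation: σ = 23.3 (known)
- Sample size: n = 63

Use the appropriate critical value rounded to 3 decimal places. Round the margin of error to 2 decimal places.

The population standard deviation σ is known, so use the z-interval margin of error formula.

For 98% confidence, z* = 2.326 (from standard normal table)

Margin of error formula for z-interval: E = z* × σ/√n

E = 2.326 × 23.3/√63
  = 2.326 × 2.935524
  = 6.8280

Rounded to 2 decimal places:

6.83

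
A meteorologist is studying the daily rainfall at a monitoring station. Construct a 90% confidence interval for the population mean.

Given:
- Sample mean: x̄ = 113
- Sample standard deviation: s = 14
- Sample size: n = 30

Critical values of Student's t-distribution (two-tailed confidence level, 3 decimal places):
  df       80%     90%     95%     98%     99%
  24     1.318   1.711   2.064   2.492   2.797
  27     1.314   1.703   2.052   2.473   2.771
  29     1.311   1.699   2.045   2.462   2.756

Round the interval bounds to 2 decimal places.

The population standard deviation σ is unknown (only the sample standard deviation s is given), so use a t-interval with df = n - 1 = 30 - 1 = 29.

For 90% confidence with df = 29, t* = 1.699 (from t-table)

Standard error: SE = s/√n = 14/√30 = 2.556039

Margin of error: E = t* × SE = 1.699 × 2.556039 = 4.3427

T-interval: x̄ ± E = 113 ± 4.3427 = (108.6573, 117.3427)

Rounded to 2 decimal places:

(108.66, 117.34)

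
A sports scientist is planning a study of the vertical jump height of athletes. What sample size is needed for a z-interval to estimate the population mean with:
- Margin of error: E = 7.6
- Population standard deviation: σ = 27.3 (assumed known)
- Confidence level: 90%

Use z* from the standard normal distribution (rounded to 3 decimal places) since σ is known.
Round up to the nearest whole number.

Using z* since population σ is known (z-interval formula).

For 90% confidence, z* = 1.645 (from standard normal table)

Sample size formula for z-interval: n = (z*σ/E)²

n = (1.645 × 27.3 / 7.6)²
  = (5.909013)²
  = 34.9164

Round up to the nearest whole number: n = 35

35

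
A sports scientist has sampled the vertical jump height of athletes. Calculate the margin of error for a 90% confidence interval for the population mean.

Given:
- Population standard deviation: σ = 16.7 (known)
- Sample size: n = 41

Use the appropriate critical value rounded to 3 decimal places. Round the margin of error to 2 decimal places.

The population standard deviation σ is known, so use the z-interval margin of error formula.

For 90% confidence, z* = 1.645 (from standard normal table)

Margin of error formula for z-interval: E = z* × σ/√n

E = 1.645 × 16.7/√41
  = 1.645 × 2.608102
  = 4.2903

Rounded to 2 decimal places:

4.29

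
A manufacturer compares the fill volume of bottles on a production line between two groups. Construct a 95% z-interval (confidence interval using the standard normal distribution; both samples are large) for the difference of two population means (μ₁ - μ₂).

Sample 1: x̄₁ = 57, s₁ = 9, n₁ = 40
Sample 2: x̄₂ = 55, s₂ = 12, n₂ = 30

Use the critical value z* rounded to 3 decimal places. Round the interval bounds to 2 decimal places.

Both samples are large (n₁ = 40 ≥ 30, n₂ = 30 ≥ 30), so a z-interval for the difference of means applies.

Point estimate: x̄₁ - x̄₂ = 57 - 55 = 2

Standard error: SE = √(s₁²/n₁ + s₂²/n₂)
= √(9²/40 + 12²/30)
= √(2.025000 + 4.800000)
= 2.612470

For 95% confidence, z* = 1.96 (from standard normal table)
Margin of error: E = z* × SE = 1.96 × 2.612470 = 5.1204

Z-interval: (x̄₁ - x̄₂) ± E = 2 ± 5.1204 = (-3.1204, 7.1204)

Rounded to 2 decimal places:

(-3.12, 7.12)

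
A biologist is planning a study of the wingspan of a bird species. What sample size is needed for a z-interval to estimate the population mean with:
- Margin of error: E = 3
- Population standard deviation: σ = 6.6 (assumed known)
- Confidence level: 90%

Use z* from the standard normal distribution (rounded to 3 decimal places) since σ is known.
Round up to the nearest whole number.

Using z* since population σ is known (z-interval formula).

For 90% confidence, z* = 1.645 (from standard normal table)

Sample size formula for z-interval: n = (z*σ/E)²

n = (1.645 × 6.6 / 3)²
  = (3.619000)²
  = 13.0972

Round up to the nearest whole number: n = 14

14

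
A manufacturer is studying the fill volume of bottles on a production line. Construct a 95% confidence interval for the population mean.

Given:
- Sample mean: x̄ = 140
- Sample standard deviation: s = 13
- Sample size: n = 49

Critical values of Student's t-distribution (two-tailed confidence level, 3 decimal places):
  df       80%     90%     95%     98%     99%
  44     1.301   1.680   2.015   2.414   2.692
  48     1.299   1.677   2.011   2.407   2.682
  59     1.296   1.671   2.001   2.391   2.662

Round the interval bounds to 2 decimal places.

The population standard deviation σ is unknown (only the sample standard deviation s is given), so use a t-interval with df = n - 1 = 49 - 1 = 48.

For 95% confidence with df = 48, t* = 2.011 (from t-table)

Standard error: SE = s/√n = 13/√49 = 1.857143

Margin of error: E = t* × SE = 2.011 × 1.857143 = 3.7347

T-interval: x̄ ± E = 140 ± 3.7347 = (136.2653, 143.7347)

Rounded to 2 decimal places:

(136.27, 143.73)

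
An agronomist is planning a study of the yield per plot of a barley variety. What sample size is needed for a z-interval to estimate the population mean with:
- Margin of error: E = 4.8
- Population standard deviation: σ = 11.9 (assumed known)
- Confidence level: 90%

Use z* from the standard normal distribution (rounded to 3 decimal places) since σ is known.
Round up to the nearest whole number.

Using z* since population σ is known (z-interval formula).

For 90% confidence, z* = 1.645 (from standard normal table)

Sample size formula for z-interval: n = (z*σ/E)²

n = (1.645 × 11.9 / 4.8)²
  = (4.078229)²
  = 16.6320

Round up to the nearest whole number: n = 17

17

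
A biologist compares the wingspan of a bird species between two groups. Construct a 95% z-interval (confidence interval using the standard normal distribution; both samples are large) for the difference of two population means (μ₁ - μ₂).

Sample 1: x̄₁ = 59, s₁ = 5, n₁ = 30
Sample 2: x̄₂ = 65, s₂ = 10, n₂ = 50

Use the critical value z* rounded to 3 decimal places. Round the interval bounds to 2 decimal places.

Both samples are large (n₁ = 30 ≥ 30, n₂ = 50 ≥ 30), so a z-interval for the difference of means applies.

Point estimate: x̄₁ - x̄₂ = 59 - 65 = -6

Standard error: SE = √(s₁²/n₁ + s₂²/n₂)
= √(5²/30 + 10²/50)
= √(0.833333 + 2.000000)
= 1.683251

For 95% confidence, z* = 1.96 (from standard normal table)
Margin of error: E = z* × SE = 1.96 × 1.683251 = 3.2992

Z-interval: (x̄₁ - x̄₂) ± E = -6 ± 3.2992 = (-9.2992, -2.7008)

Rounded to 2 decimal places:

(-9.30, -2.70)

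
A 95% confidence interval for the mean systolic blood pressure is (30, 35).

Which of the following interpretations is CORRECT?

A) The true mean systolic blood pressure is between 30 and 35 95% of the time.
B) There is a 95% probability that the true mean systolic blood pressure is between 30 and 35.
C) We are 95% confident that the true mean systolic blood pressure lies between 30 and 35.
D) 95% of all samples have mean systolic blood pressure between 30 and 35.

A confidence interval represents our confidence in the procedure, not a probability statement about the parameter.

Key concept: If we repeated this sampling process many times and computed a 95% CI each time, about 95% of those intervals would contain the true population parameter.

For this specific interval (30, 35):
- Midpoint (point estimate): 32.5
- Margin of error: 2.5

The correct interpretation is the one stating confidence that the true parameter lies in the interval — option C.

C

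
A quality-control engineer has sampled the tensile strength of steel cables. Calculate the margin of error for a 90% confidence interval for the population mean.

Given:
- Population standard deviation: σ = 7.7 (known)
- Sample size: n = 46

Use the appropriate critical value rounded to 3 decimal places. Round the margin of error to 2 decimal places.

The population standard deviation σ is known, so use the z-interval margin of error formula.

For 90% confidence, z* = 1.645 (from standard normal table)

Margin of error formula for z-interval: E = z* × σ/√n

E = 1.645 × 7.7/√46
  = 1.645 × 1.135303
  = 1.8676

Rounded to 2 decimal places:

1.87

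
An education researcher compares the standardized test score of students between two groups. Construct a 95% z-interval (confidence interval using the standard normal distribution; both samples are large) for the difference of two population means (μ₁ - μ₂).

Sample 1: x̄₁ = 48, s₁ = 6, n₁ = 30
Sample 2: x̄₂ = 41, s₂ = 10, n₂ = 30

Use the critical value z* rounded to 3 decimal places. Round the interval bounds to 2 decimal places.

Both samples are large (n₁ = 30 ≥ 30, n₂ = 30 ≥ 30), so a z-interval for the difference of means applies.

Point estimate: x̄₁ - x̄₂ = 48 - 41 = 7

Standard error: SE = √(s₁²/n₁ + s₂²/n₂)
= √(6²/30 + 10²/30)
= √(1.200000 + 3.333333)
= 2.129163

For 95% confidence, z* = 1.96 (from standard normal table)
Margin of error: E = z* × SE = 1.96 × 2.129163 = 4.1732

Z-interval: (x̄₁ - x̄₂) ± E = 7 ± 4.1732 = (2.8268, 11.1732)

Rounded to 2 decimal places:

(2.83, 11.17)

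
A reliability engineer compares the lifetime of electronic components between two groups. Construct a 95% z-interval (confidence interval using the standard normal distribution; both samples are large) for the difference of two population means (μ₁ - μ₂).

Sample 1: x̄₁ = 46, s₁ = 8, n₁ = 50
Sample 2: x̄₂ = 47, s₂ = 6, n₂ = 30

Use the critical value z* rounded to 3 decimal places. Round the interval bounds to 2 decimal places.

Both samples are large (n₁ = 50 ≥ 30, n₂ = 30 ≥ 30), so a z-interval for the difference of means applies.

Point estimate: x̄₁ - x̄₂ = 46 - 47 = -1

Standard error: SE = √(s₁²/n₁ + s₂²/n₂)
= √(8²/50 + 6²/30)
= √(1.280000 + 1.200000)
= 1.574802

For 95% confidence, z* = 1.96 (from standard normal table)
Margin of error: E = z* × SE = 1.96 × 1.574802 = 3.0866

Z-interval: (x̄₁ - x̄₂) ± E = -1 ± 3.0866 = (-4.0866, 2.0866)

Rounded to 2 decimal places:

(-4.09, 2.09)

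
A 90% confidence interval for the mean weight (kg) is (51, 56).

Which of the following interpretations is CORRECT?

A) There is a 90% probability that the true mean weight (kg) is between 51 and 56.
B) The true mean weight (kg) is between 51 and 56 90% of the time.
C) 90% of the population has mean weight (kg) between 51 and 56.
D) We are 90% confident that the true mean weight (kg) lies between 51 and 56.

A confidence interval represents our confidence in the procedure, not a probability statement about the parameter.

Key concept: If we repeated this sampling process many times and computed a 90% CI each time, about 90% of those intervals would contain the true population parameter.

For this specific interval (51, 56):
- Midpoint (point estimate): 53.5
- Margin of error: 2.5

The correct interpretation is the one stating confidence that the true parameter lies in the interval — option D.

D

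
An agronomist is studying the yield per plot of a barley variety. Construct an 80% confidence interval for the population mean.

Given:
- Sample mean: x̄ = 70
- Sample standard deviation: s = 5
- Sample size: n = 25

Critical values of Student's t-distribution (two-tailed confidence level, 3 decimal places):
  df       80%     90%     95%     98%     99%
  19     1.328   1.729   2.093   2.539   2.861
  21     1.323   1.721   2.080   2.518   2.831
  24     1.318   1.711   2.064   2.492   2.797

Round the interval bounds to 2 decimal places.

The population standard deviation σ is unknown (only the sample standard deviation s is given), so use a t-interval with df = n - 1 = 25 - 1 = 24.

For 80% confidence with df = 24, t* = 1.318 (from t-table)

Standard error: SE = s/√n = 5/√25 = 1.000000

Margin of error: E = t* × SE = 1.318 × 1.000000 = 1.3180

T-interval: x̄ ± E = 70 ± 1.3180 = (68.6820, 71.3180)

Rounded to 2 decimal places:

(68.68, 71.32)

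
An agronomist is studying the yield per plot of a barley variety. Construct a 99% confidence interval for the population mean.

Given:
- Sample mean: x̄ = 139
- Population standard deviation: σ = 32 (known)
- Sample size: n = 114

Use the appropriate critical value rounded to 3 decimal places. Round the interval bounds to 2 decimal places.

The population standard deviation σ is known, so use a z-interval (standard normal critical value).

For 99% confidence, z* = 2.576 (from standard normal table)

Standard error: SE = σ/√n = 32/√114 = 2.997075

Margin of error: E = z* × SE = 2.576 × 2.997075 = 7.7205

Z-interval: x̄ ± E = 139 ± 7.7205 = (131.2795, 146.7205)

Rounded to 2 decimal places:

(131.28, 146.72)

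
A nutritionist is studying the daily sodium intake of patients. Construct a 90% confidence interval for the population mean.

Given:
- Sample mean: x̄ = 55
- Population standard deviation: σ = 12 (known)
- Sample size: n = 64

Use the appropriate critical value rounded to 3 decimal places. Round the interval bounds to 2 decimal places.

The population standard deviation σ is known, so use a z-interval (standard normal critical value).

For 90% confidence, z* = 1.645 (from standard normal table)

Standard error: SE = σ/√n = 12/√64 = 1.500000

Margin of error: E = z* × SE = 1.645 × 1.500000 = 2.4675

Z-interval: x̄ ± E = 55 ± 2.4675 = (52.5325, 57.4675)

Rounded to 2 decimal places:

(52.53, 57.47)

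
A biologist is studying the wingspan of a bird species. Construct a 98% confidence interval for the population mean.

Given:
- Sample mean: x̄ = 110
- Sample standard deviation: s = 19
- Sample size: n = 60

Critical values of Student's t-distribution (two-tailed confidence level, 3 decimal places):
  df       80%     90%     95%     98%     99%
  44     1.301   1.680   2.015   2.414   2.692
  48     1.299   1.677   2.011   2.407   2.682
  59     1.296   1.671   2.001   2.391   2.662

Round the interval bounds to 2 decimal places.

The population standard deviation σ is unknown (only the sample standard deviation s is given), so use a t-interval with df = n - 1 = 60 - 1 = 59.

For 98% confidence with df = 59, t* = 2.391 (from t-table)

Standard error: SE = s/√n = 19/√60 = 2.452889

Margin of error: E = t* × SE = 2.391 × 2.452889 = 5.8649

T-interval: x̄ ± E = 110 ± 5.8649 = (104.1351, 115.8649)

Rounded to 2 decimal places:

(104.14, 115.86)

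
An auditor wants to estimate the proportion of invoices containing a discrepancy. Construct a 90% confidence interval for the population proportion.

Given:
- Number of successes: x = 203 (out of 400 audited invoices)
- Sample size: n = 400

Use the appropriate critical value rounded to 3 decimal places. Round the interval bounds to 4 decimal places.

Sample proportion: p̂ = 203/400 = 0.507500

Check conditions for normal approximation:
  np̂ = 203 ≥ 10 ✓
  n(1-p̂) = 197 ≥ 10 ✓

The sample is large enough, so use a z-interval (normal approximation) for the proportion.

For 90% confidence, z* = 1.645 (from standard normal table)

Standard error: SE = √(p̂(1-p̂)/n) = √(0.507500×0.492500/400) = 0.02499719

Margin of error: E = z* × SE = 1.645 × 0.02499719 = 0.041120

Z-interval: p̂ ± E = 0.507500 ± 0.041120 = (0.466380, 0.548620)

Rounded to 4 decimal places:

(0.4664, 0.5486)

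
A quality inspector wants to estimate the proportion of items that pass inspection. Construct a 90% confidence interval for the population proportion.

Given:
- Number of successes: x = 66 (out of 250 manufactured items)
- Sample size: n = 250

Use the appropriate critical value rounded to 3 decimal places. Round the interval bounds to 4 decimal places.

Sample proportion: p̂ = 66/250 = 0.264000

Check conditions for normal approximation:
  np̂ = 66 ≥ 10 ✓
  n(1-p̂) = 184 ≥ 10 ✓

The sample is large enough, so use a z-interval (normal approximation) for the proportion.

For 90% confidence, z* = 1.645 (from standard normal table)

Standard error: SE = √(p̂(1-p̂)/n) = √(0.264000×0.736000/250) = 0.02787859

Margin of error: E = z* × SE = 1.645 × 0.02787859 = 0.045860

Z-interval: p̂ ± E = 0.264000 ± 0.045860 = (0.218140, 0.309860)

Rounded to 4 decimal places:

(0.2181, 0.3099)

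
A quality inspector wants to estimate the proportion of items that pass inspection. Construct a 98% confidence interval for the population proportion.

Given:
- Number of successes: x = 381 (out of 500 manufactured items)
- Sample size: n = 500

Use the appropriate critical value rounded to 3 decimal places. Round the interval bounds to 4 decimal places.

Sample proportion: p̂ = 381/500 = 0.762000

Check conditions for normal approximation:
  np̂ = 381 ≥ 10 ✓
  n(1-p̂) = 119 ≥ 10 ✓

The sample is large enough, so use a z-interval (normal approximation) for the proportion.

For 98% confidence, z* = 2.326 (from standard normal table)

Standard error: SE = √(p̂(1-p̂)/n) = √(0.762000×0.238000/500) = 0.01904500

Margin of error: E = z* × SE = 2.326 × 0.01904500 = 0.044299

Z-interval: p̂ ± E = 0.762000 ± 0.044299 = (0.717701, 0.806299)

Rounded to 4 decimal places:

(0.7177, 0.8063)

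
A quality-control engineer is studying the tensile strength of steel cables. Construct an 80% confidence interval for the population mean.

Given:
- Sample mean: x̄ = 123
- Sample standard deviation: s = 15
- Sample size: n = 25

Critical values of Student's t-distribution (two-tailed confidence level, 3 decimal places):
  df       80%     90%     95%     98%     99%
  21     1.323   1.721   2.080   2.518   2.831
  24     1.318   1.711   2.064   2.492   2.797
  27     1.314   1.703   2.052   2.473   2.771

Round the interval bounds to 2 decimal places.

The population standard deviation σ is unknown (only the sample standard deviation s is given), so use a t-interval with df = n - 1 = 25 - 1 = 24.

For 80% confidence with df = 24, t* = 1.318 (from t-table)

Standard error: SE = s/√n = 15/√25 = 3.000000

Margin of error: E = t* × SE = 1.318 × 3.000000 = 3.9540

T-interval: x̄ ± E = 123 ± 3.9540 = (119.0460, 126.9540)

Rounded to 2 decimal places:

(119.05, 126.95)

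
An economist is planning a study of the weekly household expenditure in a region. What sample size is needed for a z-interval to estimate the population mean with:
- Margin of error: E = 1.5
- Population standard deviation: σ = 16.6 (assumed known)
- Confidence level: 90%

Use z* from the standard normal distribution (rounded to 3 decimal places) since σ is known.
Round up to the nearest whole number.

Using z* since population σ is known (z-interval formula).

For 90% confidence, z* = 1.645 (from standard normal table)

Sample size formula for z-interval: n = (z*σ/E)²

n = (1.645 × 16.6 / 1.5)²
  = (18.204667)²
  = 331.4099

Round up to the nearest whole number: n = 332

332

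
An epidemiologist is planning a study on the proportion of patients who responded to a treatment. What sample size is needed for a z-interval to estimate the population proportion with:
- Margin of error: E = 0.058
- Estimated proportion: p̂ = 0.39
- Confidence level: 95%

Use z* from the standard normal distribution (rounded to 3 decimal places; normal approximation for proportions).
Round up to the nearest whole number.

Using z* for proportion z-interval (normal approximation).

For 95% confidence, z* = 1.96 (from standard normal table)

Sample size formula for proportion z-interval: n = z*²p̂(1-p̂)/E²

n = 1.96² × 0.39 × 0.61 / 0.058²
  = 3.8416 × 0.2379 / 0.003364
  = 271.6756

Round up to the nearest whole number: n = 272

272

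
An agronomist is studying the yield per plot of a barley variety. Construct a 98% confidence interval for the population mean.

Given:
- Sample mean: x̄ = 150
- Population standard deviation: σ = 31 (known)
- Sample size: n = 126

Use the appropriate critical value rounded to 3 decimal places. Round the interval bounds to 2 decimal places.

The population standard deviation σ is known, so use a z-interval (standard normal critical value).

For 98% confidence, z* = 2.326 (from standard normal table)

Standard error: SE = σ/√n = 31/√126 = 2.761699

Margin of error: E = z* × SE = 2.326 × 2.761699 = 6.4237

Z-interval: x̄ ± E = 150 ± 6.4237 = (143.5763, 156.4237)

Rounded to 2 decimal places:

(143.58, 156.42)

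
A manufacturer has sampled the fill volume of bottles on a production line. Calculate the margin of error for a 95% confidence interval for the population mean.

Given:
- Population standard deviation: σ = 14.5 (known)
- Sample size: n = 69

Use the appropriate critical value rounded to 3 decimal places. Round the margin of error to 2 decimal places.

The population standard deviation σ is known, so use the z-interval margin of error formula.

For 95% confidence, z* = 1.96 (from standard normal table)

Margin of error formula for z-interval: E = z* × σ/√n

E = 1.96 × 14.5/√69
  = 1.96 × 1.745595
  = 3.4214

Rounded to 2 decimal places:

3.42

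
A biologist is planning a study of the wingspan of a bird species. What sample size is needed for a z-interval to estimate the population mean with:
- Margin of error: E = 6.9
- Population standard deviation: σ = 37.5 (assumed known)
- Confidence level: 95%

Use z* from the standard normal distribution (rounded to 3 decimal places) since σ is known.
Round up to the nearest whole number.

Using z* since population σ is known (z-interval formula).

For 95% confidence, z* = 1.96 (from standard normal table)

Sample size formula for z-interval: n = (z*σ/E)²

n = (1.96 × 37.5 / 6.9)²
  = (10.652174)²
  = 113.4688

Round up to the nearest whole number: n = 114

114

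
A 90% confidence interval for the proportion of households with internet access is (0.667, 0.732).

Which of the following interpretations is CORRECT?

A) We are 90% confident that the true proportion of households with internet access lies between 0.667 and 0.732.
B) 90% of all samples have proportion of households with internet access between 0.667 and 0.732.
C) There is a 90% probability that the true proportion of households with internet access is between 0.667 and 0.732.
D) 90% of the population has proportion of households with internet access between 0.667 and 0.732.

A confidence interval represents our confidence in the procedure, not a probability statement about the parameter.

Key concept: If we repeated this sampling process many times and computed a 90% CI each time, about 90% of those intervals would contain the true population parameter.

For this specific interval (0.667, 0.732):
- Midpoint (point estimate): 0.6995
- Margin of error: 0.0325

The correct interpretation is the one stating confidence that the true parameter lies in the interval — option A.

A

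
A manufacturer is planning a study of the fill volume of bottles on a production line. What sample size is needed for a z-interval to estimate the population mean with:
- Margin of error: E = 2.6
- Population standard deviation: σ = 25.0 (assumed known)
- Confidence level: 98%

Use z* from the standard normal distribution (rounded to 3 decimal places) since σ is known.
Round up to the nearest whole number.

Using z* since population σ is known (z-interval formula).

For 98% confidence, z* = 2.326 (from standard normal table)

Sample size formula for z-interval: n = (z*σ/E)²

n = (2.326 × 25.0 / 2.6)²
  = (22.365385)²
  = 500.2104

Round up to the nearest whole number: n = 501

501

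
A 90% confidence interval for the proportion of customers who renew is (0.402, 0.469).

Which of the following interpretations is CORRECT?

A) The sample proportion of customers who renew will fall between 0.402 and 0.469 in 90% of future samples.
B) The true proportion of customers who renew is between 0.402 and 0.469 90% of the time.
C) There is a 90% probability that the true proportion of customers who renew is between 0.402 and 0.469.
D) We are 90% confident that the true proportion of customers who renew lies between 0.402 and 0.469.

A confidence interval represents our confidence in the procedure, not a probability statement about the parameter.

Key concept: If we repeated this sampling process many times and computed a 90% CI each time, about 90% of those intervals would contain the true population parameter.

For this specific interval (0.402, 0.469):
- Midpoint (point estimate): 0.4355
- Margin of error: 0.0335

The correct interpretation is the one stating confidence that the true parameter lies in the interval — option D.

D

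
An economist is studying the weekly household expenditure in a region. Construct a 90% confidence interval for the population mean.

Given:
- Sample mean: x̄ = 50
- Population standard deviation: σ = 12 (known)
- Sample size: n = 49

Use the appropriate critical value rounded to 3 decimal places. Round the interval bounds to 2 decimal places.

The population standard deviation σ is known, so use a z-interval (standard normal critical value).

For 90% confidence, z* = 1.645 (from standard normal table)

Standard error: SE = σ/√n = 12/√49 = 1.714286

Margin of error: E = z* × SE = 1.645 × 1.714286 = 2.8200

Z-interval: x̄ ± E = 50 ± 2.8200 = (47.1800, 52.8200)

Rounded to 2 decimal places:

(47.18, 52.82)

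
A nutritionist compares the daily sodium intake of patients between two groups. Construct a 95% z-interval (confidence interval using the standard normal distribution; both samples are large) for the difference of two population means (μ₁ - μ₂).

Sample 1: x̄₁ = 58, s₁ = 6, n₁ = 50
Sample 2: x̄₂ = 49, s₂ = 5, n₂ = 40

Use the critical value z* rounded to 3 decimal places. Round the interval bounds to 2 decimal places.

Both samples are large (n₁ = 50 ≥ 30, n₂ = 40 ≥ 30), so a z-interval for the difference of means applies.

Point estimate: x̄₁ - x̄₂ = 58 - 49 = 9

Standard error: SE = √(s₁²/n₁ + s₂²/n₂)
= √(6²/50 + 5²/40)
= √(0.720000 + 0.625000)
= 1.159741

For 95% confidence, z* = 1.96 (from standard normal table)
Margin of error: E = z* × SE = 1.96 × 1.159741 = 2.2731

Z-interval: (x̄₁ - x̄₂) ± E = 9 ± 2.2731 = (6.7269, 11.2731)

Rounded to 2 decimal places:

(6.73, 11.27)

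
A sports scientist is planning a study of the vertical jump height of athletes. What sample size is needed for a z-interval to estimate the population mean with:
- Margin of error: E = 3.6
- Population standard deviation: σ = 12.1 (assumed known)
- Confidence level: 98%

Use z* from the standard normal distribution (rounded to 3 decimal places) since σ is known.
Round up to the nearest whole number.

Using z* since population σ is known (z-interval formula).

For 98% confidence, z* = 2.326 (from standard normal table)

Sample size formula for z-interval: n = (z*σ/E)²

n = (2.326 × 12.1 / 3.6)²
  = (7.817944)²
  = 61.1203

Round up to the nearest whole number: n = 62

62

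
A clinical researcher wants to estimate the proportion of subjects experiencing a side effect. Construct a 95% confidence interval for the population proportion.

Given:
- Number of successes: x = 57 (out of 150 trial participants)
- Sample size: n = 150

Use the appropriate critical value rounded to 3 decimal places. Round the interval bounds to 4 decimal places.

Sample proportion: p̂ = 57/150 = 0.380000

Check conditions for normal approximation:
  np̂ = 57 ≥ 10 ✓
  n(1-p̂) = 93 ≥ 10 ✓

The sample is large enough, so use a z-interval (normal approximation) for the proportion.

For 95% confidence, z* = 1.96 (from standard normal table)

Standard error: SE = √(p̂(1-p̂)/n) = √(0.380000×0.620000/150) = 0.03963164

Margin of error: E = z* × SE = 1.96 × 0.03963164 = 0.077678

Z-interval: p̂ ± E = 0.380000 ± 0.077678 = (0.302322, 0.457678)

Rounded to 4 decimal places:

(0.3023, 0.4577)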